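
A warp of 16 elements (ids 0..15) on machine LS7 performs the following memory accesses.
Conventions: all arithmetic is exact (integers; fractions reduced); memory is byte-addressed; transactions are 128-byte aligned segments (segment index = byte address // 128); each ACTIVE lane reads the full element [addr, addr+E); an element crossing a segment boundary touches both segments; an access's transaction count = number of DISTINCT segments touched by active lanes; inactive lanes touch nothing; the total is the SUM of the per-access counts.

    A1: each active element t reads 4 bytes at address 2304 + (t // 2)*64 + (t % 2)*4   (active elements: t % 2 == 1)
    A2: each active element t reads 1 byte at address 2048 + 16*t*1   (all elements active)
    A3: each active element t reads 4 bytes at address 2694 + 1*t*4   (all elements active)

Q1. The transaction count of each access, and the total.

A1: 4 transactions
A2: 2 transactions
A3: 1 transaction

Answer: 4,2,1; total 7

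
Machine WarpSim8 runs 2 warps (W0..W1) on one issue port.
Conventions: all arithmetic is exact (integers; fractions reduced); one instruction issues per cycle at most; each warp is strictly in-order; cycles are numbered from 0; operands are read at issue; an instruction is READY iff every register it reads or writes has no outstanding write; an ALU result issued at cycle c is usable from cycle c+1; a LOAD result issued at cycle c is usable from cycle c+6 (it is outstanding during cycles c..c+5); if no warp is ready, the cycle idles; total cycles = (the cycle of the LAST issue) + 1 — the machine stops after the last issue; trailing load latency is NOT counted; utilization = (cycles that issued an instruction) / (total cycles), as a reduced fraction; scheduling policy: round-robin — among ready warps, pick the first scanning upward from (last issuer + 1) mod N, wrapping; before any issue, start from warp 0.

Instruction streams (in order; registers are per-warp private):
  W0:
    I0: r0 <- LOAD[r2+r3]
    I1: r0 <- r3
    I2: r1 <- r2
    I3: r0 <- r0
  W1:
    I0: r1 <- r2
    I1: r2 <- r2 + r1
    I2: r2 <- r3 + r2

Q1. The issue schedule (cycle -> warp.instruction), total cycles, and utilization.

cycle 0: W0.I0
cycle 1: W1.I0
cycle 2: W1.I1
cycle 3: W1.I2
cycle 4: idle
cycle 5: idle
cycle 6: W0.I1
cycle 7: W0.I2
cycle 8: W0.I3

Answer: 9 cycles, utilization 7/9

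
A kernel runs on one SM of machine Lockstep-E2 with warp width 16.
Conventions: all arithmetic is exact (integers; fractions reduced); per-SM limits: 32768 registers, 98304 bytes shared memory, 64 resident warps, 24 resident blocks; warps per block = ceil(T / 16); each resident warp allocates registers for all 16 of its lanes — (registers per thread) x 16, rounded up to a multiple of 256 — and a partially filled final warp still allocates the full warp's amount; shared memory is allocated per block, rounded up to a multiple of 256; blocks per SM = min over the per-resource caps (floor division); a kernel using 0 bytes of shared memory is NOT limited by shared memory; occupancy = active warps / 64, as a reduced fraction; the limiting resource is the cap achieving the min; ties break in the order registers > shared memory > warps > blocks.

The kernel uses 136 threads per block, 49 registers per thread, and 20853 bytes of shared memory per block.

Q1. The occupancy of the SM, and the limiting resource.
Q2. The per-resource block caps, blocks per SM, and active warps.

Answer: occupancy 27/64, limited by registers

registers: 3 blocks
shared memory: 4 blocks
warps: 7 blocks
blocks: 24 blocks

Answer: 3 blocks, 27 active warps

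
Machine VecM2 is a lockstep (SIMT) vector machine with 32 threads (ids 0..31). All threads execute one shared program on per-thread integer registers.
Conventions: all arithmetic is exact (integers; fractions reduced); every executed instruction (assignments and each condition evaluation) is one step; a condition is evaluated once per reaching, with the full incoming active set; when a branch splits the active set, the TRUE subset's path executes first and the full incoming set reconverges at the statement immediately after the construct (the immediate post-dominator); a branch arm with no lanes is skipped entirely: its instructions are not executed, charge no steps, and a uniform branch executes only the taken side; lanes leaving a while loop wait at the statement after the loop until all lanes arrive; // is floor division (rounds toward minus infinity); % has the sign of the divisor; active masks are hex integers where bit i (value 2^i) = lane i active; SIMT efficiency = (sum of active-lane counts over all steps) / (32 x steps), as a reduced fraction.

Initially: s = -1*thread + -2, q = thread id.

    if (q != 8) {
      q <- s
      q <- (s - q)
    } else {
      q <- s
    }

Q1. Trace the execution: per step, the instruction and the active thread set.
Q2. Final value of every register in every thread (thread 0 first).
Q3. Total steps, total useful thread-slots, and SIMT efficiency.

step 0: eval (q != 8)                0xffffffff
step 1: q <- s                       0xfffffeff
step 2: q <- (s - q)                 0xfffffeff
step 3: q <- s                       0x00000100

Answer: 4 steps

s: -2,-3,-4,-5,-6,-7,-8,-9,-10,-11,-12,-13,-14,-15,-16,-17,-18,-19,-20,-21,-22,-23,-24,-25,-26,-27,-28,-29,-30,-31,-32,-33
q: 0,0,0,0,0,0,0,0,-10,0,0,0,0,0,0,0,0,0,0,0,0,0,0,0,0,0,0,0,0,0,0,0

steps = 4; useful = 95; efficiency = 95/128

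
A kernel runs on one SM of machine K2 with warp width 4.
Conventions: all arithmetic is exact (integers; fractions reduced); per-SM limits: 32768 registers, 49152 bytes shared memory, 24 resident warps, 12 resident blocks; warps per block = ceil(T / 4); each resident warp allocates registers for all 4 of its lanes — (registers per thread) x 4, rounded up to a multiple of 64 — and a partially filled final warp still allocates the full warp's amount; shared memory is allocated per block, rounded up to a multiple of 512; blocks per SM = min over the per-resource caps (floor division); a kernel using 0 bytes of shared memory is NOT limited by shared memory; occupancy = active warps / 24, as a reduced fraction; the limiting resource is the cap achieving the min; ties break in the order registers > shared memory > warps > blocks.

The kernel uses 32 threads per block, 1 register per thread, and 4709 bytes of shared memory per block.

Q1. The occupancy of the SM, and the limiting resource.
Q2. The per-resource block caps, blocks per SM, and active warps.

Answer: occupancy 1, limited by warps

registers: 64 blocks
shared memory: 9 blocks
warps: 3 blocks
blocks: 12 blocks

Answer: 3 blocks, 24 active warps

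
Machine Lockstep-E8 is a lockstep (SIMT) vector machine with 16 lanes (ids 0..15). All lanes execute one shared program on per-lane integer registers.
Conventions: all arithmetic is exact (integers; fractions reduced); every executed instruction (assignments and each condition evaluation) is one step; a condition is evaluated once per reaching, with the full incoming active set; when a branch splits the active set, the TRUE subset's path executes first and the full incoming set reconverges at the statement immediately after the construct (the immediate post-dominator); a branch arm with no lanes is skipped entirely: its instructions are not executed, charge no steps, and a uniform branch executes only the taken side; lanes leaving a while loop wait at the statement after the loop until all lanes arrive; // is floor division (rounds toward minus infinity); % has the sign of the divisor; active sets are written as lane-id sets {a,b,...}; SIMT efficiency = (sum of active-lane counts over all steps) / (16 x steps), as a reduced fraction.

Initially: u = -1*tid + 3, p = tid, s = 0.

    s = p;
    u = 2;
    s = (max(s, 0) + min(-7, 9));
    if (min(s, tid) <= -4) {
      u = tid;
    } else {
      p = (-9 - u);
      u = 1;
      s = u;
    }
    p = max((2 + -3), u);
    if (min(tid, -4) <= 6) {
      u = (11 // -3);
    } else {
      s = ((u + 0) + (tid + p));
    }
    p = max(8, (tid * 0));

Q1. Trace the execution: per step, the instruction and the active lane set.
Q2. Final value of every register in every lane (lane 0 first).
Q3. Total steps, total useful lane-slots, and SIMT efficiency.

step 0: s <- p                       {0,1,2,3,4,5,6,7,8,9,10,11,12,13,14,15}
step 1: u <- 2                       {0,1,2,3,4,5,6,7,8,9,10,11,12,13,14,15}
step 2: s <- (max(s, 0) + min(-7, 9)) {0,1,2,3,4,5,6,7,8,9,10,11,12,13,14,15}
step 3: eval (min(s, tid) <= -4)     {0,1,2,3,4,5,6,7,8,9,10,11,12,13,14,15}
step 4: u <- tid                     {0,1,2,3}
step 5: p <- (-9 - u)                {4,5,6,7,8,9,10,11,12,13,14,15}
step 6: u <- 1                       {4,5,6,7,8,9,10,11,12,13,14,15}
step 7: s <- u                       {4,5,6,7,8,9,10,11,12,13,14,15}
step 8: p <- max((2 + -3), u)        {0,1,2,3,4,5,6,7,8,9,10,11,12,13,14,15}
step 9: eval (min(tid, -4) <= 6)     {0,1,2,3,4,5,6,7,8,9,10,11,12,13,14,15}
step 10: u <- (11 // -3)              {0,1,2,3,4,5,6,7,8,9,10,11,12,13,14,15}
step 11: p <- max(8, (tid * 0))       {0,1,2,3,4,5,6,7,8,9,10,11,12,13,14,15}

Answer: 12 steps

u: -4,-4,-4,-4,-4,-4,-4,-4,-4,-4,-4,-4,-4,-4,-4,-4
p: 8,8,8,8,8,8,8,8,8,8,8,8,8,8,8,8
s: -7,-6,-5,-4,1,1,1,1,1,1,1,1,1,1,1,1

steps = 12; useful = 168; efficiency = 168/192 = 7/8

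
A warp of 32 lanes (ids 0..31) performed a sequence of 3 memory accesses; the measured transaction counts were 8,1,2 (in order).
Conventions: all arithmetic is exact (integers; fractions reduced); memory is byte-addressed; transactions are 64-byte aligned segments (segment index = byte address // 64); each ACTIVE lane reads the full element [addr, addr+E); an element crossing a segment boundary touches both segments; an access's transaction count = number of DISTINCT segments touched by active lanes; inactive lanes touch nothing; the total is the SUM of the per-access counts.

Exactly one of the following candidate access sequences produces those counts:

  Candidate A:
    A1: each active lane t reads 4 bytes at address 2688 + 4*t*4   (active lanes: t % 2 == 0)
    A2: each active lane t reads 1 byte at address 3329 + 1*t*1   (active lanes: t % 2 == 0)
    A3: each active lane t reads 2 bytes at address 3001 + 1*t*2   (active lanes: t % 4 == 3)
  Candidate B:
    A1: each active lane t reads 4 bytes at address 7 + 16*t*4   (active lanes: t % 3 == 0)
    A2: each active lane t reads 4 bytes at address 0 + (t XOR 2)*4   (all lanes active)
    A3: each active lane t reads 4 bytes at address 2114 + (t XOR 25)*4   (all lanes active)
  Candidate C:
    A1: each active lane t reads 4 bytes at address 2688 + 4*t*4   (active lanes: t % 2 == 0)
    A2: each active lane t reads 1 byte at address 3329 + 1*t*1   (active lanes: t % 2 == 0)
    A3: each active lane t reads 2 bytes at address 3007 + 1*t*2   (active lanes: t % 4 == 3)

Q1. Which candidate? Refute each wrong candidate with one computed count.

B: A1 gives 11 transactions, not 8
C: A3 gives 1 transaction, not 2
A: all counts match (8,1,2)

Answer: A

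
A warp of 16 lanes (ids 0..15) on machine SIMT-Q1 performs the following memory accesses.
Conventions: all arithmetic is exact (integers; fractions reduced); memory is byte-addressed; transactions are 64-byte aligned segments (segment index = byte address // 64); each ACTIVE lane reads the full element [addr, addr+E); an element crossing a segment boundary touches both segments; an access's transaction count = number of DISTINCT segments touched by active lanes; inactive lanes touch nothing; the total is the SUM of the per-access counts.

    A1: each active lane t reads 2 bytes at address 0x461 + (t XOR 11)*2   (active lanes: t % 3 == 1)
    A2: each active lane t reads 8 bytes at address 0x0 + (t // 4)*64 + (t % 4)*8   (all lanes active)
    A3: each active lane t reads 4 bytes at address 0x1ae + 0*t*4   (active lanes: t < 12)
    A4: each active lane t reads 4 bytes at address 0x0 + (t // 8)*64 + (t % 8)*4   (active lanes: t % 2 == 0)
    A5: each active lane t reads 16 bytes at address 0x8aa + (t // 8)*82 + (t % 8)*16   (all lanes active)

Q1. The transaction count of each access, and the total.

A1: 2 transactions
A2: 4 transactions
A3: 1 transaction
A4: 2 transactions
A5: 4 transactions

Answer: 2,4,1,2,4; total 13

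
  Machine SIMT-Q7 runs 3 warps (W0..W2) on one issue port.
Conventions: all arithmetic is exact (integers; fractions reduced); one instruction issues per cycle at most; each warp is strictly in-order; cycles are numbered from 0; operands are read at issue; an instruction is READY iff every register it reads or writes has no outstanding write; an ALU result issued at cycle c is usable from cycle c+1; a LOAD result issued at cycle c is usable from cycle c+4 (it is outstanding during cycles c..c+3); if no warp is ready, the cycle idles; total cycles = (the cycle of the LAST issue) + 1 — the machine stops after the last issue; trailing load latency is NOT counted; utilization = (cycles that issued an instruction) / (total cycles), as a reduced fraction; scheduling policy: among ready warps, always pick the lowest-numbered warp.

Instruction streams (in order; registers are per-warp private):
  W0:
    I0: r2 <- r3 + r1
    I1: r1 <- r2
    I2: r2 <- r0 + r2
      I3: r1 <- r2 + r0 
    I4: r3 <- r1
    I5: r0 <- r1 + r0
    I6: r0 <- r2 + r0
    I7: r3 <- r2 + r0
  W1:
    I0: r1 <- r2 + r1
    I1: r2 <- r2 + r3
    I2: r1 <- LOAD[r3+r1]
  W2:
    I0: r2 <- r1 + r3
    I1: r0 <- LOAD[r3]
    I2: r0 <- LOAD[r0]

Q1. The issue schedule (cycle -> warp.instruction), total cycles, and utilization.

cycle 0: W0.I0
cycle 1: W0.I1
cycle 2: W0.I2
cycle 3: W0.I3
cycle 4: W0.I4
cycle 5: W0.I5
cycle 6: W0.I6
cycle 7: W0.I7
cycle 8: W1.I0
cycle 9: W1.I1
cycle 10: W1.I2
cycle 11: W2.I0
cycle 12: W2.I1
cycle 13: idle
cycle 14: idle
cycle 15: idle
cycle 16: W2.I2

Answer: 17 cycles, utilization 14/17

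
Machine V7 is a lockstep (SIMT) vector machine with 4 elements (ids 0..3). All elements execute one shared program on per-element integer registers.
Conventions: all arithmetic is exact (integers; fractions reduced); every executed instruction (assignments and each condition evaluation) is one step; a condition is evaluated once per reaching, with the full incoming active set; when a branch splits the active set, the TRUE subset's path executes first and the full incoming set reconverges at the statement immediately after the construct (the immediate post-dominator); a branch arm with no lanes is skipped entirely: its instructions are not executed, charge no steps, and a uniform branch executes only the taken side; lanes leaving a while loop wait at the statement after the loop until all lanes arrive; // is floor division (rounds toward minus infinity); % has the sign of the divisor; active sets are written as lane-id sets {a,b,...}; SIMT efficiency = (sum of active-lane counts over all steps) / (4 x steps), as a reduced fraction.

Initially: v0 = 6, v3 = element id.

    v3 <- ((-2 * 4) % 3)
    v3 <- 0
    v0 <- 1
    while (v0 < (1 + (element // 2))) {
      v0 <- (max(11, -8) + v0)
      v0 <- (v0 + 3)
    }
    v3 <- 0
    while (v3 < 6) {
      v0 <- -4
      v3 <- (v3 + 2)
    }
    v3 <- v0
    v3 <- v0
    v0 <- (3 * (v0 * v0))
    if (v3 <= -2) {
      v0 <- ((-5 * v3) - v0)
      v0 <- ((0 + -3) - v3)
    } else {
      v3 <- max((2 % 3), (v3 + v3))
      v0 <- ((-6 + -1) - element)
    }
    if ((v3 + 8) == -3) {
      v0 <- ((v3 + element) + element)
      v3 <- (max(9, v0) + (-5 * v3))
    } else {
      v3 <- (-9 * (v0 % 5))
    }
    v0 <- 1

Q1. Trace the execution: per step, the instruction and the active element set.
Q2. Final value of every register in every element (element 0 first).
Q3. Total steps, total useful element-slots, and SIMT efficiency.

step 0: v3 <- ((-2 * 4) % 3)         {0,1,2,3}
step 1: v3 <- 0                      {0,1,2,3}
step 2: v0 <- 1                      {0,1,2,3}
step 3: eval (v0 < (1 + (element // 2))) {0,1,2,3}
step 4: v0 <- (max(11, -8) + v0)     {2,3}
step 5: v0 <- (v0 + 3)               {2,3}
step 6: eval (v0 < (1 + (element // 2))) {2,3}
step 7: v3 <- 0                      {0,1,2,3}
step 8: eval (v3 < 6)                {0,1,2,3}
step 9: v0 <- -4                     {0,1,2,3}
step 10: v3 <- (v3 + 2)               {0,1,2,3}
step 11: eval (v3 < 6)                {0,1,2,3}
step 12: v0 <- -4                     {0,1,2,3}
step 13: v3 <- (v3 + 2)               {0,1,2,3}
step 14: eval (v3 < 6)                {0,1,2,3}
step 15: v0 <- -4                     {0,1,2,3}
step 16: v3 <- (v3 + 2)               {0,1,2,3}
step 17: eval (v3 < 6)                {0,1,2,3}
step 18: v3 <- v0                     {0,1,2,3}
step 19: v3 <- v0                     {0,1,2,3}
step 20: v0 <- (3 * (v0 * v0))        {0,1,2,3}
step 21: eval (v3 <= -2)              {0,1,2,3}
step 22: v0 <- ((-5 * v3) - v0)       {0,1,2,3}
step 23: v0 <- ((0 + -3) - v3)        {0,1,2,3}
step 24: eval ((v3 + 8) == -3)        {0,1,2,3}
step 25: v3 <- (-9 * (v0 % 5))        {0,1,2,3}
step 26: v0 <- 1                      {0,1,2,3}

Answer: 27 steps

v0: 1,1,1,1
v3: -9,-9,-9,-9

steps = 27; useful = 102; efficiency = 102/108 = 17/18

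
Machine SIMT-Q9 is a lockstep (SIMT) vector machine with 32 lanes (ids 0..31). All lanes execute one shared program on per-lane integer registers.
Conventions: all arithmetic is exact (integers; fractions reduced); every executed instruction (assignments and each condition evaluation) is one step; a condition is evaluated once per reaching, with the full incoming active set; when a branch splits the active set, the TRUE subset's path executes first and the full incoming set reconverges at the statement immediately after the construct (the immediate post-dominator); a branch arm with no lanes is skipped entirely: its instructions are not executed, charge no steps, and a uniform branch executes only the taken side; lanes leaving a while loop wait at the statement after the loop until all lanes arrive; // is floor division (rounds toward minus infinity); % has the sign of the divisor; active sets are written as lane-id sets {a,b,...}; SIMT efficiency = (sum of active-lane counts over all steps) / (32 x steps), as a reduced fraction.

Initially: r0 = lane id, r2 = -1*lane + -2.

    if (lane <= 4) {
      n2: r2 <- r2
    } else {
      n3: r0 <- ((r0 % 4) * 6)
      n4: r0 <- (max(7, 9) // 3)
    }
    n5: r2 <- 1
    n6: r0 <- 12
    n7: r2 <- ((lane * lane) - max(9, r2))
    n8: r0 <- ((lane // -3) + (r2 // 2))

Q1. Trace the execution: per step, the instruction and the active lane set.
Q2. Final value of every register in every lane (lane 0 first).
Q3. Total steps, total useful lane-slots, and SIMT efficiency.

step 0: eval (lane <= 4)             {0,1,2,3,4,5,6,7,8,9,10,11,12,13,14,15,16,17,18,19,20,21,22,23,24,25,26,27,28,29,30,31}
step 1: r2 <- r2                     {0,1,2,3,4}
step 2: r0 <- ((r0 % 4) * 6)         {5,6,7,8,9,10,11,12,13,14,15,16,17,18,19,20,21,22,23,24,25,26,27,28,29,30,31}
step 3: r0 <- (max(7, 9) // 3)       {5,6,7,8,9,10,11,12,13,14,15,16,17,18,19,20,21,22,23,24,25,26,27,28,29,30,31}
step 4: r2 <- 1                      {0,1,2,3,4,5,6,7,8,9,10,11,12,13,14,15,16,17,18,19,20,21,22,23,24,25,26,27,28,29,30,31}
step 5: r0 <- 12                     {0,1,2,3,4,5,6,7,8,9,10,11,12,13,14,15,16,17,18,19,20,21,22,23,24,25,26,27,28,29,30,31}
step 6: r2 <- ((lane * lane) - max(9, r2)) {0,1,2,3,4,5,6,7,8,9,10,11,12,13,14,15,16,17,18,19,20,21,22,23,24,25,26,27,28,29,30,31}
step 7: r0 <- ((lane // -3) + (r2 // 2)) {0,1,2,3,4,5,6,7,8,9,10,11,12,13,14,15,16,17,18,19,20,21,22,23,24,25,26,27,28,29,30,31}

Answer: 8 steps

r0: -5,-5,-4,-1,1,6,11,17,24,33,41,52,63,75,88,103,117,134,151,169,188,209,229,252,275,299,324,351,377,406,435,465
r2: -9,-8,-5,0,7,16,27,40,55,72,91,112,135,160,187,216,247,280,315,352,391,432,475,520,567,616,667,720,775,832,891,952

steps = 8; useful = 219; efficiency = 219/256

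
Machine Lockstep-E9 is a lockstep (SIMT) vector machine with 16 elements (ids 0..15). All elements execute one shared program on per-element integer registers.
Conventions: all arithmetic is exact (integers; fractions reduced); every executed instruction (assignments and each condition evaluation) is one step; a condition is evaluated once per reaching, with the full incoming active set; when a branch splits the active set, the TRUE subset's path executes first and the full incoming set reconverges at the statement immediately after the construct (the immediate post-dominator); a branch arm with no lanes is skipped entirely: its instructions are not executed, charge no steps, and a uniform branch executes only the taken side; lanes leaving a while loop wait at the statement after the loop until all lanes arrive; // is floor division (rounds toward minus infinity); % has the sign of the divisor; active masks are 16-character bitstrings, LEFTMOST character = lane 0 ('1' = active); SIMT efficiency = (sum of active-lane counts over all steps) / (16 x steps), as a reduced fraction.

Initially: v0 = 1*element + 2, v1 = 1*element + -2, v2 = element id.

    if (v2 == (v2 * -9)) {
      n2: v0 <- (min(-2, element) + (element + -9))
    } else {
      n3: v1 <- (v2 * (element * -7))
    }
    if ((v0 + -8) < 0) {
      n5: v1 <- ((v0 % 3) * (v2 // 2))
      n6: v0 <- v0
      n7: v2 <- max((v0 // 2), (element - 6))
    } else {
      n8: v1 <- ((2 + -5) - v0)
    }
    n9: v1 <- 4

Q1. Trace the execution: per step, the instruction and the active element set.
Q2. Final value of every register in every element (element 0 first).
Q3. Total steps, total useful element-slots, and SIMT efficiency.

step 0: eval (v2 == (v2 * -9))       1111111111111111
step 1: v0 <- (min(-2, element) + (element + -9)) 1000000000000000
step 2: v1 <- (v2 * (element * -7))  0111111111111111
step 3: eval ((v0 + -8) < 0)         1111111111111111
step 4: v1 <- ((v0 % 3) * (v2 // 2)) 1111110000000000
step 5: v0 <- v0                     1111110000000000
step 6: v2 <- max((v0 // 2), (element - 6)) 1111110000000000
step 7: v1 <- ((2 + -5) - v0)        0000001111111111
step 8: v1 <- 4                      1111111111111111

Answer: 9 steps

v0: -11,3,4,5,6,7,8,9,10,11,12,13,14,15,16,17
v1: 4,4,4,4,4,4,4,4,4,4,4,4,4,4,4,4
v2: -6,1,2,2,3,3,6,7,8,9,10,11,12,13,14,15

steps = 9; useful = 92; efficiency = 92/144 = 23/36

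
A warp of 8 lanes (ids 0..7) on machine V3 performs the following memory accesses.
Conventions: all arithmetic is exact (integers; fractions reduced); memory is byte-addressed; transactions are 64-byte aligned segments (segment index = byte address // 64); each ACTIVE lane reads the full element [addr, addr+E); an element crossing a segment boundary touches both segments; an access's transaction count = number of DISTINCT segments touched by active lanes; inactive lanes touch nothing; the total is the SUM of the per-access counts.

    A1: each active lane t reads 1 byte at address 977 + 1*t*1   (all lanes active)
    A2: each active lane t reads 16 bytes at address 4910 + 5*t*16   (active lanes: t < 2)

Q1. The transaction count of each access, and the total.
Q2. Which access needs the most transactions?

A1: 1 transaction
A2: 3 transactions

Answer: 1,3; total 4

Answer: A2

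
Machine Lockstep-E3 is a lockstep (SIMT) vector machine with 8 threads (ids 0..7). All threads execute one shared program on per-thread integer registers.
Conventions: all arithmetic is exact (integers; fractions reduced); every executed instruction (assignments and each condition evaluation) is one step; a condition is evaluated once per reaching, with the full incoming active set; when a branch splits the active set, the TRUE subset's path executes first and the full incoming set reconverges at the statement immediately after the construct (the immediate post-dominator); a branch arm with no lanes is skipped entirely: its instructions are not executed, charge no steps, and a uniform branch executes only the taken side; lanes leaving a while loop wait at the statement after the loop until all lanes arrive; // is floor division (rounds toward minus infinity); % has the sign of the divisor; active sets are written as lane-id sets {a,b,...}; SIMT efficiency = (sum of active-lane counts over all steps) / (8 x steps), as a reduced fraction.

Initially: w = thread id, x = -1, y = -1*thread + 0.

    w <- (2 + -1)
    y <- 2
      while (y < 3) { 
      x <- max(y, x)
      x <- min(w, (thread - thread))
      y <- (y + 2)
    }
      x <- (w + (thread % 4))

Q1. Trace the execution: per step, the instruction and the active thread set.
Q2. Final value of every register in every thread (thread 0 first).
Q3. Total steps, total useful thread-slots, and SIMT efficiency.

step 0: w <- (2 + -1)                {0,1,2,3,4,5,6,7}
step 1: y <- 2                       {0,1,2,3,4,5,6,7}
step 2: eval (y < 3)                 {0,1,2,3,4,5,6,7}
step 3: x <- max(y, x)               {0,1,2,3,4,5,6,7}
step 4: x <- min(w, (thread - thread)) {0,1,2,3,4,5,6,7}
step 5: y <- (y + 2)                 {0,1,2,3,4,5,6,7}
step 6: eval (y < 3)                 {0,1,2,3,4,5,6,7}
step 7: x <- (w + (thread % 4))      {0,1,2,3,4,5,6,7}

Answer: 8 steps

w: 1,1,1,1,1,1,1,1
x: 1,2,3,4,1,2,3,4
y: 4,4,4,4,4,4,4,4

steps = 8; useful = 64; efficiency = 64/64 = 1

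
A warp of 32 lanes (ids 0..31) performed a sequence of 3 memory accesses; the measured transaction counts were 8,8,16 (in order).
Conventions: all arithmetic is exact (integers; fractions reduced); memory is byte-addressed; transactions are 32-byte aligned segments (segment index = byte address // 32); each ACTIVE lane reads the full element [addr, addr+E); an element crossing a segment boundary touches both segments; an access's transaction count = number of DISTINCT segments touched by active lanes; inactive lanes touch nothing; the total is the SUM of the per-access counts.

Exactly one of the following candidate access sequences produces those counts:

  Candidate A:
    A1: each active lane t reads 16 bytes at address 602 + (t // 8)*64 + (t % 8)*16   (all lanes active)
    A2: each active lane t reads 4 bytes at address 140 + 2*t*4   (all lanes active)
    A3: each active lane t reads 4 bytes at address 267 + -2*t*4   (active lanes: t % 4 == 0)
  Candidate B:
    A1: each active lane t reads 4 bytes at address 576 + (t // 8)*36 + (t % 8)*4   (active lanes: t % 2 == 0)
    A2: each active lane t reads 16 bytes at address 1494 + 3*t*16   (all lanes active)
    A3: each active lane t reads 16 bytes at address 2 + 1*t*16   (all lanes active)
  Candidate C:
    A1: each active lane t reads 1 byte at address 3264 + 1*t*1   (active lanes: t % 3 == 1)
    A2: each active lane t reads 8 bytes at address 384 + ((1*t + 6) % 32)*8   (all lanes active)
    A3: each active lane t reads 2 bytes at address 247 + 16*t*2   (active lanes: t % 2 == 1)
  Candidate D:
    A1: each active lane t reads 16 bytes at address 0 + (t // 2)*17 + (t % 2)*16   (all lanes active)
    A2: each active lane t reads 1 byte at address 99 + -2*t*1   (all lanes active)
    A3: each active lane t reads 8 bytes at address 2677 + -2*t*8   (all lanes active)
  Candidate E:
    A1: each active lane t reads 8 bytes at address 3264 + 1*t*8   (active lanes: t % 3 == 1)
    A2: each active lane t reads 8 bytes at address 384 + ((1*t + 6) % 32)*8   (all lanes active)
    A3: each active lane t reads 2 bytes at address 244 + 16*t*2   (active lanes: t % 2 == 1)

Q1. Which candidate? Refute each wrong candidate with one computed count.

A: A1 gives 11 transactions, not 8
B: A1 gives 5 transactions, not 8
C: A1 gives 1 transaction, not 8
D: A1 gives 9 transactions, not 8
E: all counts match (8,8,16)

Answer: E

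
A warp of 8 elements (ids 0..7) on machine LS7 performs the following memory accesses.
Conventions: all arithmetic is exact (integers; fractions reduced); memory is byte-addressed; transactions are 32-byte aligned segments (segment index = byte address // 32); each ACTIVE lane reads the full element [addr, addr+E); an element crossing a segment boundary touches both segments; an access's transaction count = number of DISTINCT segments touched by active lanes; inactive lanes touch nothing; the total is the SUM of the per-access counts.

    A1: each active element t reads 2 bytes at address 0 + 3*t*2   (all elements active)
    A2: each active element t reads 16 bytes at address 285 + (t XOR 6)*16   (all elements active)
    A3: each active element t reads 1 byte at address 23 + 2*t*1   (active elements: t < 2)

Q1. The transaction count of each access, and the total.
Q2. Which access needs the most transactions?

A1: 2 transactions
A2: 5 transactions
A3: 1 transaction

Answer: 2,5,1; total 8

Answer: A2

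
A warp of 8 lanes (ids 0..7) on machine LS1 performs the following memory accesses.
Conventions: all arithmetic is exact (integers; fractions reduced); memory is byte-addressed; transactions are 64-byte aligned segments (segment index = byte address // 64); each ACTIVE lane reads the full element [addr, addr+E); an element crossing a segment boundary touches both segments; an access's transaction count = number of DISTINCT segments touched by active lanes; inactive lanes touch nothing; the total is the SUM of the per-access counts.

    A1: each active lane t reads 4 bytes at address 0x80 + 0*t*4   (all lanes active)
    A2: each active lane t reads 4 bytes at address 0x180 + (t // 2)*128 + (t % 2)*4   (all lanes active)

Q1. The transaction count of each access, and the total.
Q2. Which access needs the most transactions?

A1: 1 transaction
A2: 4 transactions

Answer: 1,4; total 5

Answer: A2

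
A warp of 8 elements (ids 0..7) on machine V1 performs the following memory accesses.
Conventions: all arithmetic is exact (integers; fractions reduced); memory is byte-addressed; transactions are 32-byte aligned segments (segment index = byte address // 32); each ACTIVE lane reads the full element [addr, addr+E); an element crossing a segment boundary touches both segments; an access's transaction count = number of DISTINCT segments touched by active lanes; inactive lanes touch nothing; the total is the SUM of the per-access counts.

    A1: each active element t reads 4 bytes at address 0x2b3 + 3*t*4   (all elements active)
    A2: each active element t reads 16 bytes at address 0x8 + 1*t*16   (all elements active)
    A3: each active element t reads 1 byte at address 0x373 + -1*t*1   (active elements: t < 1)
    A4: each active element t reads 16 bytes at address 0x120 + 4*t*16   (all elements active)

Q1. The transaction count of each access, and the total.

A1: 4 transactions
A2: 5 transactions
A3: 1 transaction
A4: 8 transactions

Answer: 4,5,1,8; total 18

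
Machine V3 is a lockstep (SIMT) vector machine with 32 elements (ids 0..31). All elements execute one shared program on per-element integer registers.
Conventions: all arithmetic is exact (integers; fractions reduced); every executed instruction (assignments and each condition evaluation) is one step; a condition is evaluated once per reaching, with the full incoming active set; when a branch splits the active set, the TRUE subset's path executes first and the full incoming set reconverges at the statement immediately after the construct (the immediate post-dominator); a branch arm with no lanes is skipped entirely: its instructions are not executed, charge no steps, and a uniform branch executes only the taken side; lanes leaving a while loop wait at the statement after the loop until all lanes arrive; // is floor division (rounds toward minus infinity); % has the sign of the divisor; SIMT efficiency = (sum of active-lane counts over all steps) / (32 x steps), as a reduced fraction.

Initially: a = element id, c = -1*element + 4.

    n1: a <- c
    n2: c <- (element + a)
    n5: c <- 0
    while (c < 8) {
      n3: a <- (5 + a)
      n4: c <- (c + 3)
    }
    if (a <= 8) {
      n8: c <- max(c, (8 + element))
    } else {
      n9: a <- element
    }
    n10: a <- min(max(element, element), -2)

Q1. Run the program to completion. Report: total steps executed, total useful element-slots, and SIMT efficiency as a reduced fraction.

Answer: 17 steps, 512 useful, 16/17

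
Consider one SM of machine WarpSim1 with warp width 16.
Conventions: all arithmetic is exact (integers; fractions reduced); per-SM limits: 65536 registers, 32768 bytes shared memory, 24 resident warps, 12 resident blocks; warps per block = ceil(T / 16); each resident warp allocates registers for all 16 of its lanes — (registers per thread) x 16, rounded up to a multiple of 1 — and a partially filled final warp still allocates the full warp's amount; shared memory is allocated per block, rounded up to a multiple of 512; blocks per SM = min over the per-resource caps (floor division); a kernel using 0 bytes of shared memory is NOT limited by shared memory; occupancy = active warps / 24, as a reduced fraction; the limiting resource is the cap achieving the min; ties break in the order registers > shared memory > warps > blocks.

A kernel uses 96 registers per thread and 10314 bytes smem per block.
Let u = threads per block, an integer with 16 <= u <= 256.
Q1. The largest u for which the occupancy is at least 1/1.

Answer: u = 192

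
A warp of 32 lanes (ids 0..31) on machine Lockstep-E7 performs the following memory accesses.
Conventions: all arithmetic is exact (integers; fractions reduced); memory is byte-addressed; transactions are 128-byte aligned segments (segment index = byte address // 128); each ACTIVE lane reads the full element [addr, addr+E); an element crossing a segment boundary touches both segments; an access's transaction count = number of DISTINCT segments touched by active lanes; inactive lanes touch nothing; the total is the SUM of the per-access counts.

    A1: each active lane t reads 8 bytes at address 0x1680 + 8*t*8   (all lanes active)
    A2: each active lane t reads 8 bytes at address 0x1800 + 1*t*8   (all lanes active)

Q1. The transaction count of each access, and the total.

A1: 16 transactions
A2: 2 transactions

Answer: 16,2; total 18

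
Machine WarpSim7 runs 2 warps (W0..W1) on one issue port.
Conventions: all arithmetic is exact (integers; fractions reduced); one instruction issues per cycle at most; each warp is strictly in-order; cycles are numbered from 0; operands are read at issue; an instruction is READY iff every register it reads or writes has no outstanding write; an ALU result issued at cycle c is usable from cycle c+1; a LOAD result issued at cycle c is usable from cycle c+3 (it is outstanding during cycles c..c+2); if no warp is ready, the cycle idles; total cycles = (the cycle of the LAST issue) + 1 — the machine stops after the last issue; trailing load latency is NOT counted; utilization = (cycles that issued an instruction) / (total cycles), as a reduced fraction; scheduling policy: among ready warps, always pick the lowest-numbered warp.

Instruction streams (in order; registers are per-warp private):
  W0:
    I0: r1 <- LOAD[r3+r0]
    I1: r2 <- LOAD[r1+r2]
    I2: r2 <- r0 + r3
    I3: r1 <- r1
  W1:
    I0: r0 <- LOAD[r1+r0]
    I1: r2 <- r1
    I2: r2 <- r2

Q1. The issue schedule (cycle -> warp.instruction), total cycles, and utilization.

cycle 0: W0.I0
cycle 1: W1.I0
cycle 2: W1.I1
cycle 3: W0.I1
cycle 4: W1.I2
cycle 5: idle
cycle 6: W0.I2
cycle 7: W0.I3

Answer: 8 cycles, utilization 7/8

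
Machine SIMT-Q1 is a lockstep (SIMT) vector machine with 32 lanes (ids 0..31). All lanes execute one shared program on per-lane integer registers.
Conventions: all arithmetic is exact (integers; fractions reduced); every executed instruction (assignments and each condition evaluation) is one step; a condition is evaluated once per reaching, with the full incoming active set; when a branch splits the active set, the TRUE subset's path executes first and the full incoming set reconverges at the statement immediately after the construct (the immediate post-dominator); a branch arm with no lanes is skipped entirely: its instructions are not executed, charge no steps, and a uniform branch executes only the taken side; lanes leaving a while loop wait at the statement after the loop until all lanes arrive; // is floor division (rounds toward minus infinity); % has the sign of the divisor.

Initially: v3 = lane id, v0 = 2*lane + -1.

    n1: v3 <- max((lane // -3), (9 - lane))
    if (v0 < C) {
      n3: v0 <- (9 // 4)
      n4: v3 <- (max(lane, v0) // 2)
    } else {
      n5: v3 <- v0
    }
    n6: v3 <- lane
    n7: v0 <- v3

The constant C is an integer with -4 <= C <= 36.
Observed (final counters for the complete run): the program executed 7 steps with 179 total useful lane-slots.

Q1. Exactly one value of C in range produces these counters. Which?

Answer: C = 36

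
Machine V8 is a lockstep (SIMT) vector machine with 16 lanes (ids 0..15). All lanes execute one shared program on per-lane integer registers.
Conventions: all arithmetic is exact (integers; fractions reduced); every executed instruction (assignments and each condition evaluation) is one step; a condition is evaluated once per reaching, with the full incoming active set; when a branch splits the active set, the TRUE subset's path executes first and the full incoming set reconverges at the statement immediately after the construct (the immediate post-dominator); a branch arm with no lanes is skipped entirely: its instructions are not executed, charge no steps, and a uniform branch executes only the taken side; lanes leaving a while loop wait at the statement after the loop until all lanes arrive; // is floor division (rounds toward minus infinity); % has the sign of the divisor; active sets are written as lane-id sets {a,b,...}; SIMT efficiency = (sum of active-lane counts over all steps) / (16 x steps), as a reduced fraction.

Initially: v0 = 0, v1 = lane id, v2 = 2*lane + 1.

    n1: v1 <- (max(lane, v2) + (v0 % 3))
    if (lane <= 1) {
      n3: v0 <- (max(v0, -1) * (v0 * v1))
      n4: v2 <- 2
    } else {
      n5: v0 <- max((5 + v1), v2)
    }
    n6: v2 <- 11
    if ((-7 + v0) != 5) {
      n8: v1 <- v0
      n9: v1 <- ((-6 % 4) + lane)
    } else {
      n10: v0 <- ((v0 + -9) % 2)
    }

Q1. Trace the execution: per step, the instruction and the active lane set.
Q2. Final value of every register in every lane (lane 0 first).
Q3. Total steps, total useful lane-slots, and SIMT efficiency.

step 0: v1 <- (max(lane, v2) + (v0 % 3)) {0,1,2,3,4,5,6,7,8,9,10,11,12,13,14,15}
step 1: eval (lane <= 1)             {0,1,2,3,4,5,6,7,8,9,10,11,12,13,14,15}
step 2: v0 <- (max(v0, -1) * (v0 * v1)) {0,1}
step 3: v2 <- 2                      {0,1}
step 4: v0 <- max((5 + v1), v2)      {2,3,4,5,6,7,8,9,10,11,12,13,14,15}
step 5: v2 <- 11                     {0,1,2,3,4,5,6,7,8,9,10,11,12,13,14,15}
step 6: eval ((-7 + v0) != 5)        {0,1,2,3,4,5,6,7,8,9,10,11,12,13,14,15}
step 7: v1 <- v0                     {0,1,2,4,5,6,7,8,9,10,11,12,13,14,15}
step 8: v1 <- ((-6 % 4) + lane)      {0,1,2,4,5,6,7,8,9,10,11,12,13,14,15}
step 9: v0 <- ((v0 + -9) % 2)        {3}

Answer: 10 steps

v0: 0,0,10,1,14,16,18,20,22,24,26,28,30,32,34,36
v1: 2,3,4,7,6,7,8,9,10,11,12,13,14,15,16,17
v2: 11,11,11,11,11,11,11,11,11,11,11,11,11,11,11,11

steps = 10; useful = 113; efficiency = 113/160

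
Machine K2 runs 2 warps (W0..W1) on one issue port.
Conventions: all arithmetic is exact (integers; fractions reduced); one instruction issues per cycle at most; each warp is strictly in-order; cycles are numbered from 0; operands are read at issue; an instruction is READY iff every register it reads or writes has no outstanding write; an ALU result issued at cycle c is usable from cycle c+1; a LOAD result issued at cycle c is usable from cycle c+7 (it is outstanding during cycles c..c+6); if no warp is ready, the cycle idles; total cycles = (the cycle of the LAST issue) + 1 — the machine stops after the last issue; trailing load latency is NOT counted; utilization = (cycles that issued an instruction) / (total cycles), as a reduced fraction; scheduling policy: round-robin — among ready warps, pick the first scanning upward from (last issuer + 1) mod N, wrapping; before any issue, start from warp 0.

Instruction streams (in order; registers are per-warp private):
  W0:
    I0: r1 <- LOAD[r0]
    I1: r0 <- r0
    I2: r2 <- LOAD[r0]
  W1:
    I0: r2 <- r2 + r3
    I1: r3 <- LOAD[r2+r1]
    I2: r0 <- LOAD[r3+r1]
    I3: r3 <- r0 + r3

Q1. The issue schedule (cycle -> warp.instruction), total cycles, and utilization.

cycle 0: W0.I0
cycle 1: W1.I0
cycle 2: W0.I1
cycle 3: W1.I1
cycle 4: W0.I2
cycle 5: idle
cycle 6: idle
cycle 7: idle
cycle 8: idle
cycle 9: idle
cycle 10: W1.I2
cycle 11: idle
cycle 12: idle
cycle 13: idle
cycle 14: idle
cycle 15: idle
cycle 16: idle
cycle 17: W1.I3

Answer: 18 cycles, utilization 7/18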